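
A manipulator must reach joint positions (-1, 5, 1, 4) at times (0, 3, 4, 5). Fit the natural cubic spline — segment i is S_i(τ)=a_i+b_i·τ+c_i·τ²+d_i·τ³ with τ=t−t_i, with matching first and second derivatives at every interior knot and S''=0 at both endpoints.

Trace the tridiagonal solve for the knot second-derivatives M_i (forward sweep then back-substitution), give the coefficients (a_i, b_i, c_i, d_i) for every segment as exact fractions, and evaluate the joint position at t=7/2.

  seg 0: a=-1 b=5 c=0 d=-1/3
  seg 1: a=5 b=-4 c=-3 d=3
  seg 2: a=1 b=-1 c=6 d=-2
S(7/2) = 21/8

Δ: Δ0=2, Δ1=-4, Δ2=3
row 1: diag=8, rhs=-36; c'=1/8, d'=-9/2
row 2: denom=4−1·1/8=31/8; d'=(42−1·-9/2)/(31/8)=12
back: M2=12
back: M1=-9/2−1/8·12=-6
M: M0=0, M1=-6, M2=12, M3=0
seg 0: a=-1, c=M0/2=0, d=(M1−M0)/(6·3)=-1/3, b=Δ0−h0·(2M0+M1)/6=5
seg 1: a=5, c=M1/2=-3, d=(M2−M1)/(6·1)=3, b=Δ1−h1·(2M1+M2)/6=-4
seg 2: a=1, c=M2/2=6, d=(M3−M2)/(6·1)=-2, b=Δ2−h2·(2M2+M3)/6=-1
t_q=7/2 → seg 1, τ=1/2; S=5+-4·τ+-3·τ²+3·τ³=21/8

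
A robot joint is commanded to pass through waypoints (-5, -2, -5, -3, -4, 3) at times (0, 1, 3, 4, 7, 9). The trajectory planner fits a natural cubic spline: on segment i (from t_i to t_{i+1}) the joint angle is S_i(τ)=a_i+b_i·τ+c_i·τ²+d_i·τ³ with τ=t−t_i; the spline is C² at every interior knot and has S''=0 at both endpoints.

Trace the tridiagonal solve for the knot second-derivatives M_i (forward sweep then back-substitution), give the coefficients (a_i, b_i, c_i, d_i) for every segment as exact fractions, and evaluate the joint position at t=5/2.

Δ: Δ0=3, Δ1=-3/2, Δ2=2, Δ3=-1/3, Δ4=7/2
row 1: diag=6, rhs=-27; c'=1/3, d'=-9/2
row 2: denom=6−2·1/3=16/3; d'=(21−2·-9/2)/(16/3)=45/8
row 3: denom=8−1·3/16=125/16; d'=(-14−1·45/8)/(125/16)=-314/125
row 4: denom=10−3·48/125=1106/125; d'=(23−3·-314/125)/(1106/125)=3817/1106
back: M4=3817/1106
back: M3=-314/125−48/125·3817/1106=-2122/553
back: M2=45/8−3/16·-2122/553=7017/1106
back: M1=-9/2−1/3·7017/1106=-3658/553
M: M0=0, M1=-3658/553, M2=7017/1106, M3=-2122/553, M4=3817/1106, M5=0
seg 0: a=-5, c=M0/2=0, d=(M1−M0)/(6·1)=-1829/1659, b=Δ0−h0·(2M0+M1)/6=6806/1659
seg 1: a=-2, c=M1/2=-1829/553, d=(M2−M1)/(6·2)=14333/13272, b=Δ1−h1·(2M1+M2)/6=1319/1659
seg 2: a=-5, c=M2/2=7017/2212, d=(M3−M2)/(6·1)=-11261/6636, b=Δ2−h2·(2M2+M3)/6=1741/3318
seg 3: a=-3, c=M3/2=-1061/553, d=(M4−M3)/(6·3)=2687/6636, b=Δ3−h3·(2M3+M4)/6=11801/6636
seg 4: a=-4, c=M4/2=3817/2212, d=(M5−M4)/(6·2)=-3817/13272, b=Δ4−h4·(2M4+M5)/6=3979/3318
t_q=5/2 → seg 1, τ=3/2; S=-2+1319/1659·τ+-1829/553·τ²+14333/13272·τ³=-162955/35392

  seg 0: a=-5 b=6806/1659 c=0 d=-1829/1659
  seg 1: a=-2 b=1319/1659 c=-1829/553 d=14333/13272
  seg 2: a=-5 b=1741/3318 c=7017/2212 d=-11261/6636
  seg 3: a=-3 b=11801/6636 c=-1061/553 d=2687/6636
  seg 4: a=-4 b=3979/3318 c=3817/2212 d=-3817/13272
S(5/2) = -162955/35392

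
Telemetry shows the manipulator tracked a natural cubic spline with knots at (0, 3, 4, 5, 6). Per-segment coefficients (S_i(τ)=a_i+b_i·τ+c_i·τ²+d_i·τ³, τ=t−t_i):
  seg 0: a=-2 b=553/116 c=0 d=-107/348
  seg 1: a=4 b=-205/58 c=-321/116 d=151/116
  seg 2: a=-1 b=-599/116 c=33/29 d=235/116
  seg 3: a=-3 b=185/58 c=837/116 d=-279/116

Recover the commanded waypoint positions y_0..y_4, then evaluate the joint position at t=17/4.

y_0 = S_0(0) = a_0 = -2
y_1 = S_1(0) = a_1 = 4
y_2 = S_2(0) = a_2 = -1
y_3 = S_3(0) = a_3 = -3
y_4 = S_3(1) = 5
t_q=17/4 is in segment 2 (τ=1/4); S_2(τ)=-16245/7424

y_0=-2 y_1=4 y_2=-1 y_3=-3 y_4=5
S(17/4) = -16245/7424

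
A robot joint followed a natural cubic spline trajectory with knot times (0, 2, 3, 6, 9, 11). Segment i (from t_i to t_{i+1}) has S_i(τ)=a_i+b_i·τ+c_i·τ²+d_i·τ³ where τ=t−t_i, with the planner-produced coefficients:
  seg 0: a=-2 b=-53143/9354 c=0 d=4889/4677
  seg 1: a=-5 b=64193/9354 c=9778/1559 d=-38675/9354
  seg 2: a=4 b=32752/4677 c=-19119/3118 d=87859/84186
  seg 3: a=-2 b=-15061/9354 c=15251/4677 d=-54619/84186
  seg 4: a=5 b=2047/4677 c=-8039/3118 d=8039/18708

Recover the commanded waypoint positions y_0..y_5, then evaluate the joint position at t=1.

y_0 = S_0(0) = a_0 = -2
y_1 = S_1(0) = a_1 = -5
y_2 = S_2(0) = a_2 = 4
y_3 = S_3(0) = a_3 = -2
y_4 = S_4(0) = a_4 = 5
y_5 = S_4(2) = -1
t_q=1 is in segment 0 (τ=1); S_0(τ)=-20691/3118

y_0=-2 y_1=-5 y_2=4 y_3=-2 y_4=5 y_5=-1
S(1) = -20691/3118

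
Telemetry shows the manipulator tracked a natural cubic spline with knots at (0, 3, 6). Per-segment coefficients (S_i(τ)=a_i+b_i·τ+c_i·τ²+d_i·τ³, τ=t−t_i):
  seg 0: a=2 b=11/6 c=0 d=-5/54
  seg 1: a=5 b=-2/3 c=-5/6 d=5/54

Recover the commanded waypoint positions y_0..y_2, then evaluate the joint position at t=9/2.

y_0=2 y_1=5 y_2=-2
S(9/2) = 39/16

y_0 = S_0(0) = a_0 = 2
y_1 = S_1(0) = a_1 = 5
y_2 = S_1(3) = -2
t_q=9/2 is in segment 1 (τ=3/2); S_1(τ)=39/16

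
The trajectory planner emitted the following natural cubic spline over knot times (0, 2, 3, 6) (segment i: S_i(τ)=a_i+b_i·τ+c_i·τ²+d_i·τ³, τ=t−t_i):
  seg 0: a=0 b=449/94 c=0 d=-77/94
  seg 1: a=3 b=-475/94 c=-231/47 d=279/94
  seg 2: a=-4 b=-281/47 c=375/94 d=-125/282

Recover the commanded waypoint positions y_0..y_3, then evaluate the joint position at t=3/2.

y_0=0 y_1=3 y_2=-4 y_3=2
S(3/2) = 3309/752

y_0 = S_0(0) = a_0 = 0
y_1 = S_1(0) = a_1 = 3
y_2 = S_2(0) = a_2 = -4
y_3 = S_2(3) = 2
t_q=3/2 is in segment 0 (τ=3/2); S_0(τ)=3309/752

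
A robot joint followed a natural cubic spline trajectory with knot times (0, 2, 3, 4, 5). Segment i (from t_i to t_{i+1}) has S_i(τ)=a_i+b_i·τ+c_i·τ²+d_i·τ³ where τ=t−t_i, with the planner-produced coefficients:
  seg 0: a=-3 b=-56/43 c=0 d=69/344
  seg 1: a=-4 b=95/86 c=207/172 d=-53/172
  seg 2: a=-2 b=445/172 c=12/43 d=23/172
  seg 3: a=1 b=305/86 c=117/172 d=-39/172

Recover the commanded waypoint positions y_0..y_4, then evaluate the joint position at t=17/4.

y_0=-3 y_1=-4 y_2=-2 y_3=1 y_4=5
S(17/4) = 21197/11008

y_0 = S_0(0) = a_0 = -3
y_1 = S_1(0) = a_1 = -4
y_2 = S_2(0) = a_2 = -2
y_3 = S_3(0) = a_3 = 1
y_4 = S_3(1) = 5
t_q=17/4 is in segment 3 (τ=1/4); S_3(τ)=21197/11008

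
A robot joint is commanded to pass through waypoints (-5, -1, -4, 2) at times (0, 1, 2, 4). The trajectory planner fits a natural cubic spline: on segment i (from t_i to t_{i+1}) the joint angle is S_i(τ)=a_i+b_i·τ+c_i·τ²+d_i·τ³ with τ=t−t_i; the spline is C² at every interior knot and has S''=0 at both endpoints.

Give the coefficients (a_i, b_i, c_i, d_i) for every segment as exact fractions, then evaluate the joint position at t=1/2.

Δ: Δ0=4, Δ1=-3, Δ2=3
row 1: diag=4, rhs=-42; c'=1/4, d'=-21/2
row 2: denom=6−1·1/4=23/4; d'=(36−1·-21/2)/(23/4)=186/23
back: M2=186/23
back: M1=-21/2−1/4·186/23=-288/23
M: M0=0, M1=-288/23, M2=186/23, M3=0
seg 0: a=-5, c=M0/2=0, d=(M1−M0)/(6·1)=-48/23, b=Δ0−h0·(2M0+M1)/6=140/23
seg 1: a=-1, c=M1/2=-144/23, d=(M2−M1)/(6·1)=79/23, b=Δ1−h1·(2M1+M2)/6=-4/23
seg 2: a=-4, c=M2/2=93/23, d=(M3−M2)/(6·2)=-31/46, b=Δ2−h2·(2M2+M3)/6=-55/23
t_q=1/2 → seg 0, τ=1/2; S=-5+140/23·τ+0·τ²+-48/23·τ³=-51/23

  seg 0: a=-5 b=140/23 c=0 d=-48/23
  seg 1: a=-1 b=-4/23 c=-144/23 d=79/23
  seg 2: a=-4 b=-55/23 c=93/23 d=-31/46
S(1/2) = -51/23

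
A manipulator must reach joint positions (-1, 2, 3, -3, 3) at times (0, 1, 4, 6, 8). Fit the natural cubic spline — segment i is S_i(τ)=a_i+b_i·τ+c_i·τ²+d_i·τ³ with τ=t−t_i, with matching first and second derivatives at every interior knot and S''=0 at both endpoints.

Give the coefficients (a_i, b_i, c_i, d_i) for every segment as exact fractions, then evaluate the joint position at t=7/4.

  seg 0: a=-1 b=1271/402 c=0 d=-65/402
  seg 1: a=2 b=538/201 c=-65/134 d=-119/1206
  seg 2: a=3 b=-1165/402 c=-92/67 d=1063/1608
  seg 3: a=-3 b=-92/201 c=695/268 d=-695/1608
S(7/4) = 31671/8576

Δ: Δ0=3, Δ1=1/3, Δ2=-3, Δ3=3
row 1: diag=8, rhs=-16; c'=3/8, d'=-2
row 2: denom=10−3·3/8=71/8; d'=(-20−3·-2)/(71/8)=-112/71
row 3: denom=8−2·16/71=536/71; d'=(36−2·-112/71)/(536/71)=695/134
back: M3=695/134
back: M2=-112/71−16/71·695/134=-184/67
back: M1=-2−3/8·-184/67=-65/67
M: M0=0, M1=-65/67, M2=-184/67, M3=695/134, M4=0
seg 0: a=-1, c=M0/2=0, d=(M1−M0)/(6·1)=-65/402, b=Δ0−h0·(2M0+M1)/6=1271/402
seg 1: a=2, c=M1/2=-65/134, d=(M2−M1)/(6·3)=-119/1206, b=Δ1−h1·(2M1+M2)/6=538/201
seg 2: a=3, c=M2/2=-92/67, d=(M3−M2)/(6·2)=1063/1608, b=Δ2−h2·(2M2+M3)/6=-1165/402
seg 3: a=-3, c=M3/2=695/268, d=(M4−M3)/(6·2)=-695/1608, b=Δ3−h3·(2M3+M4)/6=-92/201
t_q=7/4 → seg 1, τ=3/4; S=2+538/201·τ+-65/134·τ²+-119/1206·τ³=31671/8576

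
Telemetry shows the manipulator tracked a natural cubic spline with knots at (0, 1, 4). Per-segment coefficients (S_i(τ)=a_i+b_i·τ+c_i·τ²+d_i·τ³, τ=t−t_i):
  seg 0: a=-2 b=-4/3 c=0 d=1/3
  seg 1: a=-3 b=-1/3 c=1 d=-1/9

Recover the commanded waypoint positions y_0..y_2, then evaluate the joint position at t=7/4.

y_0 = S_0(0) = a_0 = -2
y_1 = S_1(0) = a_1 = -3
y_2 = S_1(3) = 2
t_q=7/4 is in segment 1 (τ=3/4); S_1(τ)=-175/64

y_0=-2 y_1=-3 y_2=2
S(7/4) = -175/64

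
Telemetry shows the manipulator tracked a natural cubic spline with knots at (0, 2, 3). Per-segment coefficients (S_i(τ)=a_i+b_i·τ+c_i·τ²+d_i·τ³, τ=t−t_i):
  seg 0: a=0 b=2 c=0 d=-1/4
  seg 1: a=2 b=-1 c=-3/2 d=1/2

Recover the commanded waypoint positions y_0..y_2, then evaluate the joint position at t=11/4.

y_0=0 y_1=2 y_2=0
S(11/4) = 79/128

y_0 = S_0(0) = a_0 = 0
y_1 = S_1(0) = a_1 = 2
y_2 = S_1(1) = 0
t_q=11/4 is in segment 1 (τ=3/4); S_1(τ)=79/128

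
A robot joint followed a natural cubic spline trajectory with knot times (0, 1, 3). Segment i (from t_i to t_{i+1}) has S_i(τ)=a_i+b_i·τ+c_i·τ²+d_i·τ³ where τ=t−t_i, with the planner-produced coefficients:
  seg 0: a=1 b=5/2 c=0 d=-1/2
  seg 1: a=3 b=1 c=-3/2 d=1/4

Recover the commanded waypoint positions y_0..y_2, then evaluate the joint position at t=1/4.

y_0 = S_0(0) = a_0 = 1
y_1 = S_1(0) = a_1 = 3
y_2 = S_1(2) = 1
t_q=1/4 is in segment 0 (τ=1/4); S_0(τ)=207/128

y_0=1 y_1=3 y_2=1
S(1/4) = 207/128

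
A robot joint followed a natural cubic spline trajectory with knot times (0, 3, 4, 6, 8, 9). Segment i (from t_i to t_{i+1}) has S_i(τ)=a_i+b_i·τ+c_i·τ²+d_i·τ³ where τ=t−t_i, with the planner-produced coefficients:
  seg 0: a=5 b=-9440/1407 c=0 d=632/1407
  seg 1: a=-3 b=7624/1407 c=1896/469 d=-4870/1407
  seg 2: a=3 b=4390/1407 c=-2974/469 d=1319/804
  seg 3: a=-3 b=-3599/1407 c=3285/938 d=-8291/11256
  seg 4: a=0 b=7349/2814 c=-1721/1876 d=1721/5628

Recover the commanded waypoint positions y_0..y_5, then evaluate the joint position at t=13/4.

y_0 = S_0(0) = a_0 = 5
y_1 = S_1(0) = a_1 = -3
y_2 = S_2(0) = a_2 = 3
y_3 = S_3(0) = a_3 = -3
y_4 = S_4(0) = a_4 = 0
y_5 = S_4(1) = 2
t_q=13/4 is in segment 1 (τ=1/4); S_1(τ)=-21713/15008

y_0=5 y_1=-3 y_2=3 y_3=-3 y_4=0 y_5=2
S(13/4) = -21713/15008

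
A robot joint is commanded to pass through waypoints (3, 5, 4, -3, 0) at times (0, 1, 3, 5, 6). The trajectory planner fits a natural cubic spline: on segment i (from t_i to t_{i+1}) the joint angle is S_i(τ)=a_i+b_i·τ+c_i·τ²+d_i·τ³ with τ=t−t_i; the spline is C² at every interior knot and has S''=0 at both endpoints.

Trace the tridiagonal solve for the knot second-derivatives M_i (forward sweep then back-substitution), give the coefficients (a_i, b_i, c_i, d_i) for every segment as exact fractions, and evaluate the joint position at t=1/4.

  seg 0: a=3 b=11/5 c=0 d=-1/5
  seg 1: a=5 b=8/5 c=-3/5 d=-9/40
  seg 2: a=4 b=-7/2 c=-39/20 d=39/40
  seg 3: a=-3 b=2/5 c=39/10 d=-13/10
S(1/4) = 227/64

Δ: Δ0=2, Δ1=-1/2, Δ2=-7/2, Δ3=3
row 1: diag=6, rhs=-15; c'=1/3, d'=-5/2
row 2: denom=8−2·1/3=22/3; d'=(-18−2·-5/2)/(22/3)=-39/22
row 3: denom=6−2·3/11=60/11; d'=(39−2·-39/22)/(60/11)=39/5
back: M3=39/5
back: M2=-39/22−3/11·39/5=-39/10
back: M1=-5/2−1/3·-39/10=-6/5
M: M0=0, M1=-6/5, M2=-39/10, M3=39/5, M4=0
seg 0: a=3, c=M0/2=0, d=(M1−M0)/(6·1)=-1/5, b=Δ0−h0·(2M0+M1)/6=11/5
seg 1: a=5, c=M1/2=-3/5, d=(M2−M1)/(6·2)=-9/40, b=Δ1−h1·(2M1+M2)/6=8/5
seg 2: a=4, c=M2/2=-39/20, d=(M3−M2)/(6·2)=39/40, b=Δ2−h2·(2M2+M3)/6=-7/2
seg 3: a=-3, c=M3/2=39/10, d=(M4−M3)/(6·1)=-13/10, b=Δ3−h3·(2M3+M4)/6=2/5
t_q=1/4 → seg 0, τ=1/4; S=3+11/5·τ+0·τ²+-1/5·τ³=227/64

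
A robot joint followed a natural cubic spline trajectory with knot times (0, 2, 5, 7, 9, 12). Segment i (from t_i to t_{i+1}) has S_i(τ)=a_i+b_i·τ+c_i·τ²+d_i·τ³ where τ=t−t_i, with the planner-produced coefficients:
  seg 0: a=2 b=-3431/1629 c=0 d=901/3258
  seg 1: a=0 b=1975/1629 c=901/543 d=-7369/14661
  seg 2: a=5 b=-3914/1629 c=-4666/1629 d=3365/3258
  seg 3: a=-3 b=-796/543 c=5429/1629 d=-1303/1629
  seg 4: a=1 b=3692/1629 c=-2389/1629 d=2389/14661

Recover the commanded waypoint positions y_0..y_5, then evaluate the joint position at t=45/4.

y_0=2 y_1=0 y_2=5 y_3=-3 y_4=1 y_5=-1
S(45/4) = 6153/11584

y_0 = S_0(0) = a_0 = 2
y_1 = S_1(0) = a_1 = 0
y_2 = S_2(0) = a_2 = 5
y_3 = S_3(0) = a_3 = -3
y_4 = S_4(0) = a_4 = 1
y_5 = S_4(3) = -1
t_q=45/4 is in segment 4 (τ=9/4); S_4(τ)=6153/11584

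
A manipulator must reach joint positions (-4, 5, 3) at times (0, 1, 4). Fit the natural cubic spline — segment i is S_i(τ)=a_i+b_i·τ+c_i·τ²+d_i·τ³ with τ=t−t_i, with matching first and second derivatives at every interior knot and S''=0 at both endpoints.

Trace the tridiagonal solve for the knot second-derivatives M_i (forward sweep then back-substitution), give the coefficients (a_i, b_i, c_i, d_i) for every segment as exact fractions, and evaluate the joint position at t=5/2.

Δ: Δ0=9, Δ1=-2/3
row 1: diag=8, rhs=-58; c'=3/8, d'=-29/4
back: M1=-29/4
M: M0=0, M1=-29/4, M2=0
seg 0: a=-4, c=M0/2=0, d=(M1−M0)/(6·1)=-29/24, b=Δ0−h0·(2M0+M1)/6=245/24
seg 1: a=5, c=M1/2=-29/8, d=(M2−M1)/(6·3)=29/72, b=Δ1−h1·(2M1+M2)/6=79/12
t_q=5/2 → seg 1, τ=3/2; S=5+79/12·τ+-29/8·τ²+29/72·τ³=517/64

  seg 0: a=-4 b=245/24 c=0 d=-29/24
  seg 1: a=5 b=79/12 c=-29/8 d=29/72
S(5/2) = 517/64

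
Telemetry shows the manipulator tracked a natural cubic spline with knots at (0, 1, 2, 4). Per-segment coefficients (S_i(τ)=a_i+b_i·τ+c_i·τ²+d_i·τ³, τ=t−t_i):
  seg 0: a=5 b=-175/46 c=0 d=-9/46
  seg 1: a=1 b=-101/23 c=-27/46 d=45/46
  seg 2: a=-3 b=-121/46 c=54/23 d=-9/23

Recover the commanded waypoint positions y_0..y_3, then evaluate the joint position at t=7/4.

y_0 = S_0(0) = a_0 = 5
y_1 = S_1(0) = a_1 = 1
y_2 = S_2(0) = a_2 = -3
y_3 = S_2(2) = -2
t_q=7/4 is in segment 1 (τ=3/4); S_1(τ)=-283/128

y_0=5 y_1=1 y_2=-3 y_3=-2
S(7/4) = -283/128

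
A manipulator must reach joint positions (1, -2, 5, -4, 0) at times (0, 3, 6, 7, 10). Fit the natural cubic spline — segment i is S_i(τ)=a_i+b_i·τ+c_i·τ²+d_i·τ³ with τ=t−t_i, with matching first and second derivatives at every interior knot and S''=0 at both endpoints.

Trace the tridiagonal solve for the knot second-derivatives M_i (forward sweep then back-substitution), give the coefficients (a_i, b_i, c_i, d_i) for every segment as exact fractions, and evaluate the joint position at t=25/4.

  seg 0: a=1 b=-13/4 c=0 d=1/4
  seg 1: a=-2 b=7/2 c=9/4 d=-95/108
  seg 2: a=5 b=-27/4 c=-17/3 d=41/12
  seg 3: a=-4 b=-47/6 c=55/12 d=-55/108
S(25/4) = 771/256

Δ: Δ0=-1, Δ1=7/3, Δ2=-9, Δ3=4/3
row 1: diag=12, rhs=20; c'=1/4, d'=5/3
row 2: denom=8−3·1/4=29/4; d'=(-68−3·5/3)/(29/4)=-292/29
row 3: denom=8−1·4/29=228/29; d'=(62−1·-292/29)/(228/29)=55/6
back: M3=55/6
back: M2=-292/29−4/29·55/6=-34/3
back: M1=5/3−1/4·-34/3=9/2
M: M0=0, M1=9/2, M2=-34/3, M3=55/6, M4=0
seg 0: a=1, c=M0/2=0, d=(M1−M0)/(6·3)=1/4, b=Δ0−h0·(2M0+M1)/6=-13/4
seg 1: a=-2, c=M1/2=9/4, d=(M2−M1)/(6·3)=-95/108, b=Δ1−h1·(2M1+M2)/6=7/2
seg 2: a=5, c=M2/2=-17/3, d=(M3−M2)/(6·1)=41/12, b=Δ2−h2·(2M2+M3)/6=-27/4
seg 3: a=-4, c=M3/2=55/12, d=(M4−M3)/(6·3)=-55/108, b=Δ3−h3·(2M3+M4)/6=-47/6
t_q=25/4 → seg 2, τ=1/4; S=5+-27/4·τ+-17/3·τ²+41/12·τ³=771/256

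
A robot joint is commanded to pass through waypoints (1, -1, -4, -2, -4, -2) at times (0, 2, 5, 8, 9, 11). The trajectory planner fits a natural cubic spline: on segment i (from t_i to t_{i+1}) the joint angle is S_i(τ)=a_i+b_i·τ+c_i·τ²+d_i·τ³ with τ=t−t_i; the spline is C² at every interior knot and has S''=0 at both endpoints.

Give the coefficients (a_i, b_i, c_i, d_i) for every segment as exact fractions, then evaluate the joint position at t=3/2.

Δ: Δ0=-1, Δ1=-1, Δ2=2/3, Δ3=-2, Δ4=1
row 1: diag=10, rhs=0; c'=3/10, d'=0
row 2: denom=12−3·3/10=111/10; d'=(10−3·0)/(111/10)=100/111
row 3: denom=8−3·10/37=266/37; d'=(-16−3·100/111)/(266/37)=-346/133
row 4: denom=6−1·37/266=1559/266; d'=(18−1·-346/133)/(1559/266)=5480/1559
back: M4=5480/1559
back: M3=-346/133−37/266·5480/1559=-4818/1559
back: M2=100/111−10/37·-4818/1559=8120/4677
back: M1=0−3/10·8120/4677=-812/1559
M: M0=0, M1=-812/1559, M2=8120/4677, M3=-4818/1559, M4=5480/1559, M5=0
seg 0: a=1, c=M0/2=0, d=(M1−M0)/(6·2)=-203/4677, b=Δ0−h0·(2M0+M1)/6=-3865/4677
seg 1: a=-1, c=M1/2=-406/1559, d=(M2−M1)/(6·3)=5278/42093, b=Δ1−h1·(2M1+M2)/6=-6301/4677
seg 2: a=-4, c=M2/2=4060/4677, d=(M3−M2)/(6·3)=-11287/42093, b=Δ2−h2·(2M2+M3)/6=2225/4677
seg 3: a=-2, c=M3/2=-2409/1559, d=(M4−M3)/(6·1)=5149/4677, b=Δ3−h3·(2M3+M4)/6=-7276/4677
seg 4: a=-4, c=M4/2=2740/1559, d=(M5−M4)/(6·2)=-1370/4677, b=Δ4−h4·(2M4+M5)/6=-6283/4677
t_q=3/2 → seg 0, τ=3/2; S=1+-3865/4677·τ+0·τ²+-203/4677·τ³=-4815/12472

  seg 0: a=1 b=-3865/4677 c=0 d=-203/4677
  seg 1: a=-1 b=-6301/4677 c=-406/1559 d=5278/42093
  seg 2: a=-4 b=2225/4677 c=4060/4677 d=-11287/42093
  seg 3: a=-2 b=-7276/4677 c=-2409/1559 d=5149/4677
  seg 4: a=-4 b=-6283/4677 c=2740/1559 d=-1370/4677
S(3/2) = -4815/12472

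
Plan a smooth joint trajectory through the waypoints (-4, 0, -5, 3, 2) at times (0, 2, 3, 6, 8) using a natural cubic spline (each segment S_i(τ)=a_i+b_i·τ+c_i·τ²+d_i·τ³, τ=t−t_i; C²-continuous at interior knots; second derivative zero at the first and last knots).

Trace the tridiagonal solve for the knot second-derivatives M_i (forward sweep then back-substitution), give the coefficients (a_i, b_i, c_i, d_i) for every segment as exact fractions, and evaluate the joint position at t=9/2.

Δ: Δ0=2, Δ1=-5, Δ2=8/3, Δ3=-1/2
row 1: diag=6, rhs=-42; c'=1/6, d'=-7
row 2: denom=8−1·1/6=47/6; d'=(46−1·-7)/(47/6)=318/47
row 3: denom=10−3·18/47=416/47; d'=(-19−3·318/47)/(416/47)=-1847/416
back: M3=-1847/416
back: M2=318/47−18/47·-1847/416=1761/208
back: M1=-7−1/6·1761/208=-3499/416
M: M0=0, M1=-3499/416, M2=1761/208, M3=-1847/416, M4=0
seg 0: a=-4, c=M0/2=0, d=(M1−M0)/(6·2)=-3499/4992, b=Δ0−h0·(2M0+M1)/6=5995/1248
seg 1: a=0, c=M1/2=-3499/832, d=(M2−M1)/(6·1)=7021/2496, b=Δ1−h1·(2M1+M2)/6=-2251/624
seg 2: a=-5, c=M2/2=1761/416, d=(M3−M2)/(6·3)=-413/576, b=Δ2−h2·(2M2+M3)/6=-8935/2496
seg 3: a=3, c=M3/2=-1847/832, d=(M4−M3)/(6·2)=1847/4992, b=Δ3−h3·(2M3+M4)/6=1535/624
t_q=9/2 → seg 2, τ=3/2; S=-5+-8935/2496·τ+1761/416·τ²+-413/576·τ³=-21731/6656

  seg 0: a=-4 b=5995/1248 c=0 d=-3499/4992
  seg 1: a=0 b=-2251/624 c=-3499/832 d=7021/2496
  seg 2: a=-5 b=-8935/2496 c=1761/416 d=-413/576
  seg 3: a=3 b=1535/624 c=-1847/832 d=1847/4992
S(9/2) = -21731/6656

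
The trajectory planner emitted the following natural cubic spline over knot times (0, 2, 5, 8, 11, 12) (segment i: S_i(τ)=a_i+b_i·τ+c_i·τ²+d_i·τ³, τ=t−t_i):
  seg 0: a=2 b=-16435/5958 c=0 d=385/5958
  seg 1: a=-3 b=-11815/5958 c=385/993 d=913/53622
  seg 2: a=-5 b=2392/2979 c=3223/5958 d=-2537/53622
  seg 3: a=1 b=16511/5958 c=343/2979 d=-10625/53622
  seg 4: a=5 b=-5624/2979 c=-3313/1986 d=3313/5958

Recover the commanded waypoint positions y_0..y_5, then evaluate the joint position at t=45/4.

y_0=2 y_1=-3 y_2=-5 y_3=1 y_4=5 y_5=2
S(45/4) = 563383/127104

y_0 = S_0(0) = a_0 = 2
y_1 = S_1(0) = a_1 = -3
y_2 = S_2(0) = a_2 = -5
y_3 = S_3(0) = a_3 = 1
y_4 = S_4(0) = a_4 = 5
y_5 = S_4(1) = 2
t_q=45/4 is in segment 4 (τ=1/4); S_4(τ)=563383/127104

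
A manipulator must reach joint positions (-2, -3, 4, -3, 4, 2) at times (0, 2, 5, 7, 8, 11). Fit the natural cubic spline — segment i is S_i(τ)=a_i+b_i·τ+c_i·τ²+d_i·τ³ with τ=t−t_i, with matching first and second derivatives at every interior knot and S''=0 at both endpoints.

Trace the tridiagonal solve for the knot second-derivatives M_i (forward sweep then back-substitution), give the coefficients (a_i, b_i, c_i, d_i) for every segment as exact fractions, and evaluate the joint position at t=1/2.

  seg 0: a=-2 b=-14411/7914 c=0 d=5227/15828
  seg 1: a=-3 b=16951/7914 c=5227/2638 d=-7588/11871
  seg 2: a=4 b=-25547/7914 c=-9949/2638 d=28771/15828
  seg 3: a=-3 b=27691/7914 c=9411/1319 d=-28759/7914
  seg 4: a=4 b=27173/3957 c=-9937/2638 d=9937/23742
S(1/2) = -121103/42208

Δ: Δ0=-1/2, Δ1=7/3, Δ2=-7/2, Δ3=7, Δ4=-2/3
row 1: diag=10, rhs=17; c'=3/10, d'=17/10
row 2: denom=10−3·3/10=91/10; d'=(-35−3·17/10)/(91/10)=-401/91
row 3: denom=6−2·20/91=506/91; d'=(63−2·-401/91)/(506/91)=6535/506
row 4: denom=8−1·91/506=3957/506; d'=(-46−1·6535/506)/(3957/506)=-9937/1319
back: M4=-9937/1319
back: M3=6535/506−91/506·-9937/1319=18822/1319
back: M2=-401/91−20/91·18822/1319=-9949/1319
back: M1=17/10−3/10·-9949/1319=5227/1319
M: M0=0, M1=5227/1319, M2=-9949/1319, M3=18822/1319, M4=-9937/1319, M5=0
seg 0: a=-2, c=M0/2=0, d=(M1−M0)/(6·2)=5227/15828, b=Δ0−h0·(2M0+M1)/6=-14411/7914
seg 1: a=-3, c=M1/2=5227/2638, d=(M2−M1)/(6·3)=-7588/11871, b=Δ1−h1·(2M1+M2)/6=16951/7914
seg 2: a=4, c=M2/2=-9949/2638, d=(M3−M2)/(6·2)=28771/15828, b=Δ2−h2·(2M2+M3)/6=-25547/7914
seg 3: a=-3, c=M3/2=9411/1319, d=(M4−M3)/(6·1)=-28759/7914, b=Δ3−h3·(2M3+M4)/6=27691/7914
seg 4: a=4, c=M4/2=-9937/2638, d=(M5−M4)/(6·3)=9937/23742, b=Δ4−h4·(2M4+M5)/6=27173/3957
t_q=1/2 → seg 0, τ=1/2; S=-2+-14411/7914·τ+0·τ²+5227/15828·τ³=-121103/42208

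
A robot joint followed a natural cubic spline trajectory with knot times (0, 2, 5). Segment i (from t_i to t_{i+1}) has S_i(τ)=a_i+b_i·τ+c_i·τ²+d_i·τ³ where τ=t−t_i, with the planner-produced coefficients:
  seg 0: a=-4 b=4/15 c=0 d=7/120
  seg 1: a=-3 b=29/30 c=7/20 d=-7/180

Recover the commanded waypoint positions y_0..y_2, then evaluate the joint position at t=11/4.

y_0 = S_0(0) = a_0 = -4
y_1 = S_1(0) = a_1 = -3
y_2 = S_1(3) = 2
t_q=11/4 is in segment 1 (τ=3/4); S_1(τ)=-2681/1280

y_0=-4 y_1=-3 y_2=2
S(11/4) = -2681/1280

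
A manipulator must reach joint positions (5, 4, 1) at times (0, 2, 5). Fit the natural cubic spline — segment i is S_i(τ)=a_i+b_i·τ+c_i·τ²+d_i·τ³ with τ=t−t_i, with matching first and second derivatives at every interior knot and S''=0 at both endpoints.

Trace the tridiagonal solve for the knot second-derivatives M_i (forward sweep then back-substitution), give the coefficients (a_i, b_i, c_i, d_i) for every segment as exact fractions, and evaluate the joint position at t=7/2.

  seg 0: a=5 b=-2/5 c=0 d=-1/40
  seg 1: a=4 b=-7/10 c=-3/20 d=1/60
S(7/2) = 427/160

Δ: Δ0=-1/2, Δ1=-1
row 1: diag=10, rhs=-3; c'=3/10, d'=-3/10
back: M1=-3/10
M: M0=0, M1=-3/10, M2=0
seg 0: a=5, c=M0/2=0, d=(M1−M0)/(6·2)=-1/40, b=Δ0−h0·(2M0+M1)/6=-2/5
seg 1: a=4, c=M1/2=-3/20, d=(M2−M1)/(6·3)=1/60, b=Δ1−h1·(2M1+M2)/6=-7/10
t_q=7/2 → seg 1, τ=3/2; S=4+-7/10·τ+-3/20·τ²+1/60·τ³=427/160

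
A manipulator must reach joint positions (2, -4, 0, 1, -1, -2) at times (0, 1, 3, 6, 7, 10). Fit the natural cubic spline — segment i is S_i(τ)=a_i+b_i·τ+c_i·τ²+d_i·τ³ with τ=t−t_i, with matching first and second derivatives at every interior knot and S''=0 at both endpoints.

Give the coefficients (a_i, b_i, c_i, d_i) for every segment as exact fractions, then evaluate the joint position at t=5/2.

  seg 0: a=2 b=-2891/387 c=0 d=569/387
  seg 1: a=-4 b=-1184/387 c=569/129 d=-364/387
  seg 2: a=0 b=1276/387 c=-53/43 d=284/3483
  seg 3: a=1 b=-734/387 c=-193/387 d=17/43
  seg 4: a=-1 b=-661/387 c=266/387 d=-266/3483
S(5/2) = -949/516

Δ: Δ0=-6, Δ1=2, Δ2=1/3, Δ3=-2, Δ4=-1/3
row 1: diag=6, rhs=48; c'=1/3, d'=8
row 2: denom=10−2·1/3=28/3; d'=(-10−2·8)/(28/3)=-39/14
row 3: denom=8−3·9/28=197/28; d'=(-14−3·-39/14)/(197/28)=-158/197
row 4: denom=8−1·28/197=1548/197; d'=(10−1·-158/197)/(1548/197)=532/387
back: M4=532/387
back: M3=-158/197−28/197·532/387=-386/387
back: M2=-39/14−9/28·-386/387=-106/43
back: M1=8−1/3·-106/43=1138/129
M: M0=0, M1=1138/129, M2=-106/43, M3=-386/387, M4=532/387, M5=0
seg 0: a=2, c=M0/2=0, d=(M1−M0)/(6·1)=569/387, b=Δ0−h0·(2M0+M1)/6=-2891/387
seg 1: a=-4, c=M1/2=569/129, d=(M2−M1)/(6·2)=-364/387, b=Δ1−h1·(2M1+M2)/6=-1184/387
seg 2: a=0, c=M2/2=-53/43, d=(M3−M2)/(6·3)=284/3483, b=Δ2−h2·(2M2+M3)/6=1276/387
seg 3: a=1, c=M3/2=-193/387, d=(M4−M3)/(6·1)=17/43, b=Δ3−h3·(2M3+M4)/6=-734/387
seg 4: a=-1, c=M4/2=266/387, d=(M5−M4)/(6·3)=-266/3483, b=Δ4−h4·(2M4+M5)/6=-661/387
t_q=5/2 → seg 1, τ=3/2; S=-4+-1184/387·τ+569/129·τ²+-364/387·τ³=-949/516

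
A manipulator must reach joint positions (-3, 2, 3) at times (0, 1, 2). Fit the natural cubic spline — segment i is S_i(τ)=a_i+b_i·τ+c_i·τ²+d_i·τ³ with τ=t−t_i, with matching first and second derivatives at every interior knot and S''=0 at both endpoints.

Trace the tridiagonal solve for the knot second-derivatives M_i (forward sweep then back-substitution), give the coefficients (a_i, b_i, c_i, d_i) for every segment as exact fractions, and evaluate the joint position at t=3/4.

  seg 0: a=-3 b=6 c=0 d=-1
  seg 1: a=2 b=3 c=-3 d=1
S(3/4) = 69/64

Δ: Δ0=5, Δ1=1
row 1: diag=4, rhs=-24; c'=1/4, d'=-6
back: M1=-6
M: M0=0, M1=-6, M2=0
seg 0: a=-3, c=M0/2=0, d=(M1−M0)/(6·1)=-1, b=Δ0−h0·(2M0+M1)/6=6
seg 1: a=2, c=M1/2=-3, d=(M2−M1)/(6·1)=1, b=Δ1−h1·(2M1+M2)/6=3
t_q=3/4 → seg 0, τ=3/4; S=-3+6·τ+0·τ²+-1·τ³=69/64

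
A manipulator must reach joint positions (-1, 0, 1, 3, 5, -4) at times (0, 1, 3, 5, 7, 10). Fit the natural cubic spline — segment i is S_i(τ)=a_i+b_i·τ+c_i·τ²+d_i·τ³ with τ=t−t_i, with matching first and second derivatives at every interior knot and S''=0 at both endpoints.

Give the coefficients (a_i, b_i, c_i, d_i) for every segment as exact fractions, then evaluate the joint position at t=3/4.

  seg 0: a=-1 b=429/388 c=0 d=-41/388
  seg 1: a=0 b=153/194 c=-123/388 d=67/776
  seg 2: a=1 b=54/97 c=39/194 d=1/97
  seg 3: a=3 b=144/97 c=51/194 d=-49/194
  seg 4: a=5 b=-48/97 c=-243/194 d=27/194
S(3/4) = -5347/24832

Δ: Δ0=1, Δ1=1/2, Δ2=1, Δ3=1, Δ4=-3
row 1: diag=6, rhs=-3; c'=1/3, d'=-1/2
row 2: denom=8−2·1/3=22/3; d'=(3−2·-1/2)/(22/3)=6/11
row 3: denom=8−2·3/11=82/11; d'=(0−2·6/11)/(82/11)=-6/41
row 4: denom=10−2·11/41=388/41; d'=(-24−2·-6/41)/(388/41)=-243/97
back: M4=-243/97
back: M3=-6/41−11/41·-243/97=51/97
back: M2=6/11−3/11·51/97=39/97
back: M1=-1/2−1/3·39/97=-123/194
M: M0=0, M1=-123/194, M2=39/97, M3=51/97, M4=-243/97, M5=0
seg 0: a=-1, c=M0/2=0, d=(M1−M0)/(6·1)=-41/388, b=Δ0−h0·(2M0+M1)/6=429/388
seg 1: a=0, c=M1/2=-123/388, d=(M2−M1)/(6·2)=67/776, b=Δ1−h1·(2M1+M2)/6=153/194
seg 2: a=1, c=M2/2=39/194, d=(M3−M2)/(6·2)=1/97, b=Δ2−h2·(2M2+M3)/6=54/97
seg 3: a=3, c=M3/2=51/194, d=(M4−M3)/(6·2)=-49/194, b=Δ3−h3·(2M3+M4)/6=144/97
seg 4: a=5, c=M4/2=-243/194, d=(M5−M4)/(6·3)=27/194, b=Δ4−h4·(2M4+M5)/6=-48/97
t_q=3/4 → seg 0, τ=3/4; S=-1+429/388·τ+0·τ²+-41/388·τ³=-5347/24832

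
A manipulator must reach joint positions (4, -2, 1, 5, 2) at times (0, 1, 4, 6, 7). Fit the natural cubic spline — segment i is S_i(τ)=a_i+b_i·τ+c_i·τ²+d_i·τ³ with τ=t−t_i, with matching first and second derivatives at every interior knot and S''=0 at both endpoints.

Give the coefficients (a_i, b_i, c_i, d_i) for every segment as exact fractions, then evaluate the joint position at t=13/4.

  seg 0: a=4 b=-1354/197 c=0 d=172/197
  seg 1: a=-2 b=-838/197 c=516/197 d=-57/197
  seg 2: a=1 b=719/197 c=3/197 d=-331/788
  seg 3: a=5 b=-262/197 c=-987/394 d=329/394
S(13/4) = -20257/12608

Δ: Δ0=-6, Δ1=1, Δ2=2, Δ3=-3
row 1: diag=8, rhs=42; c'=3/8, d'=21/4
row 2: denom=10−3·3/8=71/8; d'=(6−3·21/4)/(71/8)=-78/71
row 3: denom=6−2·16/71=394/71; d'=(-30−2·-78/71)/(394/71)=-987/197
back: M3=-987/197
back: M2=-78/71−16/71·-987/197=6/197
back: M1=21/4−3/8·6/197=1032/197
M: M0=0, M1=1032/197, M2=6/197, M3=-987/197, M4=0
seg 0: a=4, c=M0/2=0, d=(M1−M0)/(6·1)=172/197, b=Δ0−h0·(2M0+M1)/6=-1354/197
seg 1: a=-2, c=M1/2=516/197, d=(M2−M1)/(6·3)=-57/197, b=Δ1−h1·(2M1+M2)/6=-838/197
seg 2: a=1, c=M2/2=3/197, d=(M3−M2)/(6·2)=-331/788, b=Δ2−h2·(2M2+M3)/6=719/197
seg 3: a=5, c=M3/2=-987/394, d=(M4−M3)/(6·1)=329/394, b=Δ3−h3·(2M3+M4)/6=-262/197
t_q=13/4 → seg 1, τ=9/4; S=-2+-838/197·τ+516/197·τ²+-57/197·τ³=-20257/12608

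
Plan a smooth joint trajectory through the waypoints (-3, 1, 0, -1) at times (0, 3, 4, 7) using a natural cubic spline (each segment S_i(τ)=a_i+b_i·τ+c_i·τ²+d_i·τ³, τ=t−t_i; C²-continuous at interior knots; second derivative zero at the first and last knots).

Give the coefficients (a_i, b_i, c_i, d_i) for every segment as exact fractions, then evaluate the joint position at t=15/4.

Δ: Δ0=4/3, Δ1=-1, Δ2=-1/3
row 1: diag=8, rhs=-14; c'=1/8, d'=-7/4
row 2: denom=8−1·1/8=63/8; d'=(4−1·-7/4)/(63/8)=46/63
back: M2=46/63
back: M1=-7/4−1/8·46/63=-116/63
M: M0=0, M1=-116/63, M2=46/63, M3=0
seg 0: a=-3, c=M0/2=0, d=(M1−M0)/(6·3)=-58/567, b=Δ0−h0·(2M0+M1)/6=142/63
seg 1: a=1, c=M1/2=-58/63, d=(M2−M1)/(6·1)=3/7, b=Δ1−h1·(2M1+M2)/6=-32/63
seg 2: a=0, c=M2/2=23/63, d=(M3−M2)/(6·3)=-23/567, b=Δ2−h2·(2M2+M3)/6=-67/63
t_q=15/4 → seg 1, τ=3/4; S=1+-32/63·τ+-58/63·τ²+3/7·τ³=379/1344

  seg 0: a=-3 b=142/63 c=0 d=-58/567
  seg 1: a=1 b=-32/63 c=-58/63 d=3/7
  seg 2: a=0 b=-67/63 c=23/63 d=-23/567
S(15/4) = 379/1344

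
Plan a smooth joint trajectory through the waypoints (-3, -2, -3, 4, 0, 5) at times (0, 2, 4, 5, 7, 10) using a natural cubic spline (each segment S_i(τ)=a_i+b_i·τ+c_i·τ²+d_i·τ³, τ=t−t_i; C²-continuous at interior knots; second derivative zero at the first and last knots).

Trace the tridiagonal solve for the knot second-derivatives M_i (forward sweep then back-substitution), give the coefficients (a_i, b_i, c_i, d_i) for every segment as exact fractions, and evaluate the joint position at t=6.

Δ: Δ0=1/2, Δ1=-1/2, Δ2=7, Δ3=-2, Δ4=5/3
row 1: diag=8, rhs=-6; c'=1/4, d'=-3/4
row 2: denom=6−2·1/4=11/2; d'=(45−2·-3/4)/(11/2)=93/11
row 3: denom=6−1·2/11=64/11; d'=(-54−1·93/11)/(64/11)=-687/64
row 4: denom=10−2·11/32=149/16; d'=(22−2·-687/64)/(149/16)=1391/298
back: M4=1391/298
back: M3=-687/64−11/32·1391/298=-3677/298
back: M2=93/11−2/11·-3677/298=1594/149
back: M1=-3/4−1/4·1594/149=-2041/596
M: M0=0, M1=-2041/596, M2=1594/149, M3=-3677/298, M4=1391/298, M5=0
seg 0: a=-3, c=M0/2=0, d=(M1−M0)/(6·2)=-2041/7152, b=Δ0−h0·(2M0+M1)/6=2935/1788
seg 1: a=-2, c=M1/2=-2041/1192, d=(M2−M1)/(6·2)=8417/7152, b=Δ1−h1·(2M1+M2)/6=-797/447
seg 2: a=-3, c=M2/2=797/149, d=(M3−M2)/(6·1)=-6865/1788, b=Δ2−h2·(2M2+M3)/6=9817/1788
seg 3: a=4, c=M3/2=-3677/596, d=(M4−M3)/(6·2)=1267/894, b=Δ3−h3·(2M3+M4)/6=4175/894
seg 4: a=0, c=M4/2=1391/596, d=(M5−M4)/(6·3)=-1391/5364, b=Δ4−h4·(2M4+M5)/6=-2683/894
t_q=6 → seg 3, τ=1; S=4+4175/894·τ+-3677/596·τ²+1267/894·τ³=2335/596

  seg 0: a=-3 b=2935/1788 c=0 d=-2041/7152
  seg 1: a=-2 b=-797/447 c=-2041/1192 d=8417/7152
  seg 2: a=-3 b=9817/1788 c=797/149 d=-6865/1788
  seg 3: a=4 b=4175/894 c=-3677/596 d=1267/894
  seg 4: a=0 b=-2683/894 c=1391/596 d=-1391/5364
S(6) = 2335/596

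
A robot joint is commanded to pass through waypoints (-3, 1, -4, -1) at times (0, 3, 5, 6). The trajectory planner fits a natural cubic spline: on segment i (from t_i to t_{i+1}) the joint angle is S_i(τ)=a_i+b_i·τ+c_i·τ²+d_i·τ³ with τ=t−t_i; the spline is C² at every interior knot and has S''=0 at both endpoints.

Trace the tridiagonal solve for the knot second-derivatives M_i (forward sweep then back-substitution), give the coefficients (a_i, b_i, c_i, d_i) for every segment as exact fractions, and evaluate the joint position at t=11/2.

  seg 0: a=-3 b=265/84 c=0 d=-17/84
  seg 1: a=1 b=-97/42 c=-51/28 d=145/168
  seg 2: a=-4 b=16/21 c=47/14 d=-47/42
S(11/2) = -327/112

Δ: Δ0=4/3, Δ1=-5/2, Δ2=3
row 1: diag=10, rhs=-23; c'=1/5, d'=-23/10
row 2: denom=6−2·1/5=28/5; d'=(33−2·-23/10)/(28/5)=47/7
back: M2=47/7
back: M1=-23/10−1/5·47/7=-51/14
M: M0=0, M1=-51/14, M2=47/7, M3=0
seg 0: a=-3, c=M0/2=0, d=(M1−M0)/(6·3)=-17/84, b=Δ0−h0·(2M0+M1)/6=265/84
seg 1: a=1, c=M1/2=-51/28, d=(M2−M1)/(6·2)=145/168, b=Δ1−h1·(2M1+M2)/6=-97/42
seg 2: a=-4, c=M2/2=47/14, d=(M3−M2)/(6·1)=-47/42, b=Δ2−h2·(2M2+M3)/6=16/21
t_q=11/2 → seg 2, τ=1/2; S=-4+16/21·τ+47/14·τ²+-47/42·τ³=-327/112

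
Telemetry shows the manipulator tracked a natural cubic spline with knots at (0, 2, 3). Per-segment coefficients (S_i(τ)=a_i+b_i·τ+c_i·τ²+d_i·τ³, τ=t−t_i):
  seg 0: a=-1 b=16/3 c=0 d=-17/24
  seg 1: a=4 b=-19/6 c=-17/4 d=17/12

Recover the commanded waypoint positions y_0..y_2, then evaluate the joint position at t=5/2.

y_0 = S_0(0) = a_0 = -1
y_1 = S_1(0) = a_1 = 4
y_2 = S_1(1) = -2
t_q=5/2 is in segment 1 (τ=1/2); S_1(τ)=49/32

y_0=-1 y_1=4 y_2=-2
S(5/2) = 49/32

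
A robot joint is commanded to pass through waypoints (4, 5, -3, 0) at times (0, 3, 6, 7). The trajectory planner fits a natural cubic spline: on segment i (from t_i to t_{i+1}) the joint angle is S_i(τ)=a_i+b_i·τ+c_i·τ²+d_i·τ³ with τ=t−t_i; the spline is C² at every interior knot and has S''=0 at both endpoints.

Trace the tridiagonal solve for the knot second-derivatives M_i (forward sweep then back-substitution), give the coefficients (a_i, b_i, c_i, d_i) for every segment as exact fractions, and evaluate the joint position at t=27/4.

  seg 0: a=4 b=152/87 c=0 d=-41/261
  seg 1: a=5 b=-217/87 c=-41/29 d=118/261
  seg 2: a=-3 b=107/87 c=77/29 d=-77/87
S(27/4) = -1777/1856

Δ: Δ0=1/3, Δ1=-8/3, Δ2=3
row 1: diag=12, rhs=-18; c'=1/4, d'=-3/2
row 2: denom=8−3·1/4=29/4; d'=(34−3·-3/2)/(29/4)=154/29
back: M2=154/29
back: M1=-3/2−1/4·154/29=-82/29
M: M0=0, M1=-82/29, M2=154/29, M3=0
seg 0: a=4, c=M0/2=0, d=(M1−M0)/(6·3)=-41/261, b=Δ0−h0·(2M0+M1)/6=152/87
seg 1: a=5, c=M1/2=-41/29, d=(M2−M1)/(6·3)=118/261, b=Δ1−h1·(2M1+M2)/6=-217/87
seg 2: a=-3, c=M2/2=77/29, d=(M3−M2)/(6·1)=-77/87, b=Δ2−h2·(2M2+M3)/6=107/87
t_q=27/4 → seg 2, τ=3/4; S=-3+107/87·τ+77/29·τ²+-77/87·τ³=-1777/1856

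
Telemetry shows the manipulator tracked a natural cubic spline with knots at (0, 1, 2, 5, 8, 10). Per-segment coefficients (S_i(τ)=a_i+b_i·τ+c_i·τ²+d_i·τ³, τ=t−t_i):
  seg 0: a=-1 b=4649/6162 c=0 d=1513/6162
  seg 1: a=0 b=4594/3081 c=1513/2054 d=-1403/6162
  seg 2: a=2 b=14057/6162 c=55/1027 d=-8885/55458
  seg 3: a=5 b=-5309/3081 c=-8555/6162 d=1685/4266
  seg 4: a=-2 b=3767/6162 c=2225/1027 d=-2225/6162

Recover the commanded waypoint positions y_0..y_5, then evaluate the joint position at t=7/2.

y_0=-1 y_1=0 y_2=2 y_3=5 y_4=-2 y_5=5
S(7/2) = 82187/16432

y_0 = S_0(0) = a_0 = -1
y_1 = S_1(0) = a_1 = 0
y_2 = S_2(0) = a_2 = 2
y_3 = S_3(0) = a_3 = 5
y_4 = S_4(0) = a_4 = -2
y_5 = S_4(2) = 5
t_q=7/2 is in segment 2 (τ=3/2); S_2(τ)=82187/16432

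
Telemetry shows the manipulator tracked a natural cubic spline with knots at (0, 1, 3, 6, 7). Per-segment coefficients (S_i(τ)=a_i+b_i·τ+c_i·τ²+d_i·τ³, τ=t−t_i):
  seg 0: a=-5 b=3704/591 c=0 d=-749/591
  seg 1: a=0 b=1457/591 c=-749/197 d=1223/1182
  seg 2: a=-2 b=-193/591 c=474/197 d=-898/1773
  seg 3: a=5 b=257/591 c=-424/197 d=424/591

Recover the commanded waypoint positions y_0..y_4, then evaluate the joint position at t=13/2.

y_0 = S_0(0) = a_0 = -5
y_1 = S_1(0) = a_1 = 0
y_2 = S_2(0) = a_2 = -2
y_3 = S_3(0) = a_3 = 5
y_4 = S_3(1) = 4
t_q=13/2 is in segment 3 (τ=1/2); S_3(τ)=1879/394

y_0=-5 y_1=0 y_2=-2 y_3=5 y_4=4
S(13/2) = 1879/394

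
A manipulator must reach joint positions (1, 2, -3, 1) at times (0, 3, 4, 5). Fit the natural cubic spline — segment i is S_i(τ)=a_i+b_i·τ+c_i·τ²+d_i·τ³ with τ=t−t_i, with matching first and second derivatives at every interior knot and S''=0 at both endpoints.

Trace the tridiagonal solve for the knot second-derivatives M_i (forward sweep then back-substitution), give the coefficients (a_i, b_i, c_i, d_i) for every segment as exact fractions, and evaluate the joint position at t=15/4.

  seg 0: a=1 b=304/93 c=0 d=-91/279
  seg 1: a=2 b=-515/93 c=-91/31 d=323/93
  seg 2: a=-3 b=-92/93 c=232/31 d=-232/93
S(15/4) = -4641/1984

Δ: Δ0=1/3, Δ1=-5, Δ2=4
row 1: diag=8, rhs=-32; c'=1/8, d'=-4
row 2: denom=4−1·1/8=31/8; d'=(54−1·-4)/(31/8)=464/31
back: M2=464/31
back: M1=-4−1/8·464/31=-182/31
M: M0=0, M1=-182/31, M2=464/31, M3=0
seg 0: a=1, c=M0/2=0, d=(M1−M0)/(6·3)=-91/279, b=Δ0−h0·(2M0+M1)/6=304/93
seg 1: a=2, c=M1/2=-91/31, d=(M2−M1)/(6·1)=323/93, b=Δ1−h1·(2M1+M2)/6=-515/93
seg 2: a=-3, c=M2/2=232/31, d=(M3−M2)/(6·1)=-232/93, b=Δ2−h2·(2M2+M3)/6=-92/93
t_q=15/4 → seg 1, τ=3/4; S=2+-515/93·τ+-91/31·τ²+323/93·τ³=-4641/1984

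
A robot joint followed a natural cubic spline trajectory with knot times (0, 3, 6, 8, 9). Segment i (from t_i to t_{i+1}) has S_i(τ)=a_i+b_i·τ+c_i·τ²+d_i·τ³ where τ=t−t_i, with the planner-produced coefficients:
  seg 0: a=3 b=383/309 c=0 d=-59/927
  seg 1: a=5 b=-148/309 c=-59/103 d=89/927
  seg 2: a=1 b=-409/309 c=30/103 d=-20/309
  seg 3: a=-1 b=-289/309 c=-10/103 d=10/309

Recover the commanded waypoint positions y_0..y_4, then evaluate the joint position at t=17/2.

y_0=3 y_1=5 y_2=1 y_3=-1 y_4=-2
S(17/2) = -613/412

y_0 = S_0(0) = a_0 = 3
y_1 = S_1(0) = a_1 = 5
y_2 = S_2(0) = a_2 = 1
y_3 = S_3(0) = a_3 = -1
y_4 = S_3(1) = -2
t_q=17/2 is in segment 3 (τ=1/2); S_3(τ)=-613/412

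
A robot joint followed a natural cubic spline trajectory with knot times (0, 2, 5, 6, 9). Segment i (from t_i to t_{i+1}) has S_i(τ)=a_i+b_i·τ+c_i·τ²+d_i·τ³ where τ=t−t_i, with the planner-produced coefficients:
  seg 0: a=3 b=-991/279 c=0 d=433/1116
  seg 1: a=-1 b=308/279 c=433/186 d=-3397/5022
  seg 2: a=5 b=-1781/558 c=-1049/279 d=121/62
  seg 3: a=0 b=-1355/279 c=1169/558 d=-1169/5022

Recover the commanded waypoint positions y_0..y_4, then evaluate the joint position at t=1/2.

y_0=3 y_1=-1 y_2=5 y_3=0 y_4=-2
S(1/2) = 3787/2976

y_0 = S_0(0) = a_0 = 3
y_1 = S_1(0) = a_1 = -1
y_2 = S_2(0) = a_2 = 5
y_3 = S_3(0) = a_3 = 0
y_4 = S_3(3) = -2
t_q=1/2 is in segment 0 (τ=1/2); S_0(τ)=3787/2976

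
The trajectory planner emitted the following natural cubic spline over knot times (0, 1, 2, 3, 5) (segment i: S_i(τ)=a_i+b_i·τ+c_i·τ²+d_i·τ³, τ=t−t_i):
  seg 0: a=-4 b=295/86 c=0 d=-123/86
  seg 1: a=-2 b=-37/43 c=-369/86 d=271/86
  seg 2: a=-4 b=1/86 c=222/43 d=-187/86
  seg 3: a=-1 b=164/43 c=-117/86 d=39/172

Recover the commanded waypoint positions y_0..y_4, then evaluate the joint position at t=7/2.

y_0=-4 y_1=-2 y_2=-4 y_3=-1 y_4=3
S(7/2) = 819/1376

y_0 = S_0(0) = a_0 = -4
y_1 = S_1(0) = a_1 = -2
y_2 = S_2(0) = a_2 = -4
y_3 = S_3(0) = a_3 = -1
y_4 = S_3(2) = 3
t_q=7/2 is in segment 3 (τ=1/2); S_3(τ)=819/1376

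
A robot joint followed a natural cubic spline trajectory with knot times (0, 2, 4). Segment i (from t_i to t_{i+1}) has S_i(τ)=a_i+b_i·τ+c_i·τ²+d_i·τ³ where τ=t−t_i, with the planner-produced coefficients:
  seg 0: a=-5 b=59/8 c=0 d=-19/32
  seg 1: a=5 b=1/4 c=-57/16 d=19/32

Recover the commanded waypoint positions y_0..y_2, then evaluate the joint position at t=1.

y_0=-5 y_1=5 y_2=-4
S(1) = 57/32

y_0 = S_0(0) = a_0 = -5
y_1 = S_1(0) = a_1 = 5
y_2 = S_1(2) = -4
t_q=1 is in segment 0 (τ=1); S_0(τ)=57/32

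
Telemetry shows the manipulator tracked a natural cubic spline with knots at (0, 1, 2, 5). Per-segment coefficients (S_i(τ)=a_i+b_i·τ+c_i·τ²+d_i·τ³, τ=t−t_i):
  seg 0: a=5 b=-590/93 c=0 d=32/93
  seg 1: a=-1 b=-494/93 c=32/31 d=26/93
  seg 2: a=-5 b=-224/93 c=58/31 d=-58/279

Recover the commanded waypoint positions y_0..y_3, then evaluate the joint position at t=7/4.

y_0=5 y_1=-1 y_2=-5 y_3=-1
S(7/4) = -4251/992

y_0 = S_0(0) = a_0 = 5
y_1 = S_1(0) = a_1 = -1
y_2 = S_2(0) = a_2 = -5
y_3 = S_2(3) = -1
t_q=7/4 is in segment 1 (τ=3/4); S_1(τ)=-4251/992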